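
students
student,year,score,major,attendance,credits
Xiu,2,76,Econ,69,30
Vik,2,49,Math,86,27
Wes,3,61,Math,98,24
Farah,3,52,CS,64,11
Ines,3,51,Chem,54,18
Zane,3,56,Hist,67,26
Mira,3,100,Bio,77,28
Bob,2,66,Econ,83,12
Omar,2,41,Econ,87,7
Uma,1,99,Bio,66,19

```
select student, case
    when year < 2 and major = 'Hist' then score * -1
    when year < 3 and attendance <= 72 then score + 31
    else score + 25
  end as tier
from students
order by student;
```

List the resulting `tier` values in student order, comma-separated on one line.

student=Bob: ELSE → 91
student=Farah: ELSE → 77
student=Ines: ELSE → 76
student=Mira: ELSE → 125
student=Omar: ELSE → 66
student=Uma: year < 3 and attendance <= 72 → 130
student=Vik: ELSE → 74
student=Wes: ELSE → 86
student=Xiu: year < 3 and attendance <= 72 → 107
student=Zane: ELSE → 81

91, 77, 76, 125, 66, 130, 74, 86, 107, 81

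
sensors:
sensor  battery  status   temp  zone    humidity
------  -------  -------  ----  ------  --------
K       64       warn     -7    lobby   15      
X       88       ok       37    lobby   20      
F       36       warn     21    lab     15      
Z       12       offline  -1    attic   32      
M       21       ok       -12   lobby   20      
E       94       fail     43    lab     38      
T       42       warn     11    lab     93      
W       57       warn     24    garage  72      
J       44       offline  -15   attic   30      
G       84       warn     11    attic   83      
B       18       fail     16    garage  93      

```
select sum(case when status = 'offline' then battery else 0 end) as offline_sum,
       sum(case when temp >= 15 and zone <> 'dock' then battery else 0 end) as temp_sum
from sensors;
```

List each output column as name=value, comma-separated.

offline_sum=56, temp_sum=293

[offline_sum: status = 'offline']
sensor=K: ✗
sensor=X: ✗
sensor=F: ✗
sensor=Z: ✓ → 12
sensor=M: ✗
sensor=E: ✗
sensor=T: ✗
sensor=W: ✗
sensor=J: ✓ → 44
sensor=G: ✗
sensor=B: ✗
offline_sum = 12 + 44 = 56
—
[temp_sum: temp >= 15 and zone <> 'dock']
sensor=K: ✗
sensor=X: ✓ → 88
sensor=F: ✓ → 36
sensor=Z: ✗
sensor=M: ✗
sensor=E: ✓ → 94
sensor=T: ✗
sensor=W: ✓ → 57
sensor=J: ✗
sensor=G: ✗
sensor=B: ✓ → 18
temp_sum = 88 + 36 + 94 + 57 + 18 = 293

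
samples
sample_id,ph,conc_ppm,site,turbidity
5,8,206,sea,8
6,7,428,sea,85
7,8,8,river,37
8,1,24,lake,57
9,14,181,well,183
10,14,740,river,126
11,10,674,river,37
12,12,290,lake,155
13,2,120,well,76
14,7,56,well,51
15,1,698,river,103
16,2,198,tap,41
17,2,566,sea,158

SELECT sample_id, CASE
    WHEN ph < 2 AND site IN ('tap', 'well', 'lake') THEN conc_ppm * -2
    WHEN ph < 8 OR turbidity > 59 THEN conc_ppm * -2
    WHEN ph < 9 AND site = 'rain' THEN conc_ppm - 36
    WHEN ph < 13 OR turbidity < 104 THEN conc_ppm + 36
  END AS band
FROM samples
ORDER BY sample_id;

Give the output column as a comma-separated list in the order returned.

242, -856, 44, -48, -362, -1480, 710, -580, -240, -112, -1396, -396, -1132

sample_id=5: ph < 13 OR turbidity < 104 → 242
sample_id=6: ph < 8 OR turbidity > 59 → -856
sample_id=7: ph < 13 OR turbidity < 104 → 44
sample_id=8: ph < 2 AND site IN ('tap', 'well', 'lake') → -48
sample_id=9: ph < 8 OR turbidity > 59 → -362
sample_id=10: ph < 8 OR turbidity > 59 → -1480
sample_id=11: ph < 13 OR turbidity < 104 → 710
sample_id=12: ph < 8 OR turbidity > 59 → -580
sample_id=13: ph < 8 OR turbidity > 59 → -240
sample_id=14: ph < 8 OR turbidity > 59 → -112
sample_id=15: ph < 8 OR turbidity > 59 → -1396
sample_id=16: ph < 8 OR turbidity > 59 → -396
sample_id=17: ph < 8 OR turbidity > 59 → -1132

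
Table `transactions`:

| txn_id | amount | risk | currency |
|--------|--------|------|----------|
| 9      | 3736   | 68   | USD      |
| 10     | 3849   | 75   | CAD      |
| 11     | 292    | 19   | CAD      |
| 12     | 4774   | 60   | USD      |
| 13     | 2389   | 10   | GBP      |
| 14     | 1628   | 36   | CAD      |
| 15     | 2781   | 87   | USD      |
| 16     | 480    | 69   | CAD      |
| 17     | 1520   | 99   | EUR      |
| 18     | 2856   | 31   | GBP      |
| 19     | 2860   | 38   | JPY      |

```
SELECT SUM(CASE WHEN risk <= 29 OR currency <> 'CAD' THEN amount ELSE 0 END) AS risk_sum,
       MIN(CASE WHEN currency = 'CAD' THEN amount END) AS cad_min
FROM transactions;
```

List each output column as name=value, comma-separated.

risk_sum=21208, cad_min=292

[risk_sum: risk <= 29 OR currency <> 'CAD']
txn_id=9: ✓ → 3736
txn_id=10: ✗
txn_id=11: ✓ → 292
txn_id=12: ✓ → 4774
txn_id=13: ✓ → 2389
txn_id=14: ✗
txn_id=15: ✓ → 2781
txn_id=16: ✗
txn_id=17: ✓ → 1520
txn_id=18: ✓ → 2856
txn_id=19: ✓ → 2860
risk_sum = 3736 + 292 + 4774 + 2389 + 2781 + 1520 + 2856 + 2860 = 21208
—
[cad_min: currency = 'CAD']
txn_id=9: ✗
txn_id=10: ✓ → 3849
txn_id=11: ✓ → 292
txn_id=12: ✗
txn_id=13: ✗
txn_id=14: ✓ → 1628
txn_id=15: ✗
txn_id=16: ✓ → 480
txn_id=17: ✗
txn_id=18: ✗
txn_id=19: ✗
cad_min = MIN(3849, 292, 1628, 480) = 292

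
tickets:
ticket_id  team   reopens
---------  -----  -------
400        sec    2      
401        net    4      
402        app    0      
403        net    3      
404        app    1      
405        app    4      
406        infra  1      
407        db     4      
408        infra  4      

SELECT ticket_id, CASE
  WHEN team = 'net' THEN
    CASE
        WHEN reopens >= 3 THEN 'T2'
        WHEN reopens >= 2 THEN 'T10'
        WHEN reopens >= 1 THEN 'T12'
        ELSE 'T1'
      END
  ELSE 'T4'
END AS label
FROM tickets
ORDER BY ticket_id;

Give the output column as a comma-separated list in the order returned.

T4, T2, T4, T2, T4, T4, T4, T4, T4

ticket_id=400: team='sec' → outer ELSE → T4
ticket_id=401: team='net' → inner[reopens >= 3] → T2
ticket_id=402: team='app' → outer ELSE → T4
ticket_id=403: team='net' → inner[reopens >= 3] → T2
ticket_id=404: team='app' → outer ELSE → T4
ticket_id=405: team='app' → outer ELSE → T4
ticket_id=406: team='infra' → outer ELSE → T4
ticket_id=407: team='db' → outer ELSE → T4
ticket_id=408: team='infra' → outer ELSE → T4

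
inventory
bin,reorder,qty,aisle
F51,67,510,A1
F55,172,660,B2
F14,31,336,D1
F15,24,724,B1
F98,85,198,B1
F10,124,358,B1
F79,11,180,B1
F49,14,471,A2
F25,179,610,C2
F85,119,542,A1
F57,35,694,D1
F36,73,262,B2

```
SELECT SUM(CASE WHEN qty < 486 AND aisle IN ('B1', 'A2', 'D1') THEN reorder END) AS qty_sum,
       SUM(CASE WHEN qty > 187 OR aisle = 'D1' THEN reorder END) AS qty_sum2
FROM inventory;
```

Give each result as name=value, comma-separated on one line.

qty_sum=265, qty_sum2=923

[qty_sum: qty < 486 AND aisle IN ('B1', 'A2', 'D1')]
bin=F51: ✗
bin=F55: ✗
bin=F14: ✓ → 31
bin=F15: ✗
bin=F98: ✓ → 85
bin=F10: ✓ → 124
bin=F79: ✓ → 11
bin=F49: ✓ → 14
bin=F25: ✗
bin=F85: ✗
bin=F57: ✗
bin=F36: ✗
qty_sum = 31 + 85 + 124 + 11 + 14 = 265
—
[qty_sum2: qty > 187 OR aisle = 'D1']
bin=F51: ✓ → 67
bin=F55: ✓ → 172
bin=F14: ✓ → 31
bin=F15: ✓ → 24
bin=F98: ✓ → 85
bin=F10: ✓ → 124
bin=F79: ✗
bin=F49: ✓ → 14
bin=F25: ✓ → 179
bin=F85: ✓ → 119
bin=F57: ✓ → 35
bin=F36: ✓ → 73
qty_sum2 = 67 + 172 + 31 + 24 + 85 + 124 + 14 + 179 + 119 + 35 + 73 = 923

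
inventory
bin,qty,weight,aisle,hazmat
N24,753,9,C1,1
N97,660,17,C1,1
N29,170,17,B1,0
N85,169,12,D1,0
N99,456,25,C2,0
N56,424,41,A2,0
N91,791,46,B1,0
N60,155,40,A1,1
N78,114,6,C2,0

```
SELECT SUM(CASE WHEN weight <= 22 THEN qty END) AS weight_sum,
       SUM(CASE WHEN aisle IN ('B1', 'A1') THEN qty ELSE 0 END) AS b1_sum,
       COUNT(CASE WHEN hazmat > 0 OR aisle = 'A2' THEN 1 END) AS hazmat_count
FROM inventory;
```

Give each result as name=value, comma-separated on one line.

weight_sum=1866, b1_sum=1116, hazmat_count=4

[weight_sum: weight <= 22]
bin=N24: ✓ → 753
bin=N97: ✓ → 660
bin=N29: ✓ → 170
bin=N85: ✓ → 169
bin=N99: ✗
bin=N56: ✗
bin=N91: ✗
bin=N60: ✗
bin=N78: ✓ → 114
weight_sum = 753 + 660 + 170 + 169 + 114 = 1866
—
[b1_sum: aisle IN ('B1', 'A1')]
bin=N24: ✗
bin=N97: ✗
bin=N29: ✓ → 170
bin=N85: ✗
bin=N99: ✗
bin=N56: ✗
bin=N91: ✓ → 791
bin=N60: ✓ → 155
bin=N78: ✗
b1_sum = 170 + 791 + 155 = 1116
—
[hazmat_count: hazmat > 0 OR aisle = 'A2']
bin=N24: ✓ → 1
bin=N97: ✓ → 1
bin=N29: ✗
bin=N85: ✗
bin=N99: ✗
bin=N56: ✓ → 1
bin=N91: ✗
bin=N60: ✓ → 1
bin=N78: ✗
hazmat_count = COUNT(1, 1, 1, 1) = 4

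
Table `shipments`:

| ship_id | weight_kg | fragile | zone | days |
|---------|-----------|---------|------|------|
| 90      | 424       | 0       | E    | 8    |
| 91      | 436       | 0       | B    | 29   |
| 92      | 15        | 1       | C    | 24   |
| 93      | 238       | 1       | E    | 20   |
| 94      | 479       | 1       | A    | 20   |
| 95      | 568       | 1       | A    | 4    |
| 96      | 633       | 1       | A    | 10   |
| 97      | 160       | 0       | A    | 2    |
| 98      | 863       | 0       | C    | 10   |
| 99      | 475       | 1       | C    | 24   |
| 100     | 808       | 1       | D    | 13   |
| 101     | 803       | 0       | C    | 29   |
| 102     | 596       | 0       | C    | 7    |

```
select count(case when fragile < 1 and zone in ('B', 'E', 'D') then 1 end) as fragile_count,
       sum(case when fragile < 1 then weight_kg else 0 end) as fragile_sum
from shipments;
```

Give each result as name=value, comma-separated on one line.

fragile_count=2, fragile_sum=3282

[fragile_count: fragile < 1 and zone in ('B', 'E', 'D')]
ship_id=90: ✓ → 1
ship_id=91: ✓ → 1
ship_id=92: ✗
ship_id=93: ✗
ship_id=94: ✗
ship_id=95: ✗
ship_id=96: ✗
ship_id=97: ✗
ship_id=98: ✗
ship_id=99: ✗
ship_id=100: ✗
ship_id=101: ✗
ship_id=102: ✗
fragile_count = COUNT(1, 1) = 2
—
[fragile_sum: fragile < 1]
ship_id=90: ✓ → 424
ship_id=91: ✓ → 436
ship_id=92: ✗
ship_id=93: ✗
ship_id=94: ✗
ship_id=95: ✗
ship_id=96: ✗
ship_id=97: ✓ → 160
ship_id=98: ✓ → 863
ship_id=99: ✗
ship_id=100: ✗
ship_id=101: ✓ → 803
ship_id=102: ✓ → 596
fragile_sum = 424 + 436 + 160 + 863 + 803 + 596 = 3282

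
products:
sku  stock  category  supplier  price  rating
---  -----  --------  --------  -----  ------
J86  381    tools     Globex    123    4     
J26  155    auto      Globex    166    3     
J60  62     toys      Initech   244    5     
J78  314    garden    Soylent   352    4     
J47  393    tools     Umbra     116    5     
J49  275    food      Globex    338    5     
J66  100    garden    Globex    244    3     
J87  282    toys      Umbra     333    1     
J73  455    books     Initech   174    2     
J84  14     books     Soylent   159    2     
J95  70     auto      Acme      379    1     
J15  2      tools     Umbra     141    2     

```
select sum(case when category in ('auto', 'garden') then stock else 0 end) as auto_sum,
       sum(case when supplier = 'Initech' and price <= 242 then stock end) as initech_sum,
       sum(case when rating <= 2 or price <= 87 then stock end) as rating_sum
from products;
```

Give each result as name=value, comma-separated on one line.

auto_sum=639, initech_sum=455, rating_sum=823

[auto_sum: category in ('auto', 'garden')]
sku=J86: ✗
sku=J26: ✓ → 155
sku=J60: ✗
sku=J78: ✓ → 314
sku=J47: ✗
sku=J49: ✗
sku=J66: ✓ → 100
sku=J87: ✗
sku=J73: ✗
sku=J84: ✗
sku=J95: ✓ → 70
sku=J15: ✗
auto_sum = 155 + 314 + 100 + 70 = 639
—
[initech_sum: supplier = 'Initech' and price <= 242]
sku=J86: ✗
sku=J26: ✗
sku=J60: ✗
sku=J78: ✗
sku=J47: ✗
sku=J49: ✗
sku=J66: ✗
sku=J87: ✗
sku=J73: ✓ → 455
sku=J84: ✗
sku=J95: ✗
sku=J15: ✗
initech_sum = 455
—
[rating_sum: rating <= 2 or price <= 87]
sku=J86: ✗
sku=J26: ✗
sku=J60: ✗
sku=J78: ✗
sku=J47: ✗
sku=J49: ✗
sku=J66: ✗
sku=J87: ✓ → 282
sku=J73: ✓ → 455
sku=J84: ✓ → 14
sku=J95: ✓ → 70
sku=J15: ✓ → 2
rating_sum = 282 + 455 + 14 + 70 + 2 = 823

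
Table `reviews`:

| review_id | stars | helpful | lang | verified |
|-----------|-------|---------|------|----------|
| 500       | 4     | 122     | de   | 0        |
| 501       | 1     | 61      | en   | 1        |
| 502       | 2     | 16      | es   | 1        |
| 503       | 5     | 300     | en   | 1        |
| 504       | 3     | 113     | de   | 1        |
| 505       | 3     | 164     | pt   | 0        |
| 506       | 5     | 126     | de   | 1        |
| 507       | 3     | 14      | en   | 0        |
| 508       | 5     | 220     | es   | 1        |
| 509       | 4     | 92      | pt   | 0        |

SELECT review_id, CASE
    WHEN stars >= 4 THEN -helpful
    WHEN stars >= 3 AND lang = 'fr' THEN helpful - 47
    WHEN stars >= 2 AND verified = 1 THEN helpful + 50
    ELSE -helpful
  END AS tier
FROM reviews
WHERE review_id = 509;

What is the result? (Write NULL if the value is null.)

-92

review_id = 509: stars=4, helpful=92, lang=pt, verified=0.
stars >= 4 → true → -92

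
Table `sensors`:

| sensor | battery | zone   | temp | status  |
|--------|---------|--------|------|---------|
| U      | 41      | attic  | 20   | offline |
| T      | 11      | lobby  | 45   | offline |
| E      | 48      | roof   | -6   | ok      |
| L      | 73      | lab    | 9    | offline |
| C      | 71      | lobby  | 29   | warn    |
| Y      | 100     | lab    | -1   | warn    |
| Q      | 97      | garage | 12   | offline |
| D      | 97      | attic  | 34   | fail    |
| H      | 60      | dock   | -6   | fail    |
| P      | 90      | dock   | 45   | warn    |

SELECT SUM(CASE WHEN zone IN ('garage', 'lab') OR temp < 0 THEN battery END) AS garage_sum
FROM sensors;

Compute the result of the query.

378

sensor=U: ✗
sensor=T: ✗
sensor=E: ✓ → 48
sensor=L: ✓ → 73
sensor=C: ✗
sensor=Y: ✓ → 100
sensor=Q: ✓ → 97
sensor=D: ✗
sensor=H: ✓ → 60
sensor=P: ✗
garage_sum = 48 + 73 + 100 + 97 + 60 = 378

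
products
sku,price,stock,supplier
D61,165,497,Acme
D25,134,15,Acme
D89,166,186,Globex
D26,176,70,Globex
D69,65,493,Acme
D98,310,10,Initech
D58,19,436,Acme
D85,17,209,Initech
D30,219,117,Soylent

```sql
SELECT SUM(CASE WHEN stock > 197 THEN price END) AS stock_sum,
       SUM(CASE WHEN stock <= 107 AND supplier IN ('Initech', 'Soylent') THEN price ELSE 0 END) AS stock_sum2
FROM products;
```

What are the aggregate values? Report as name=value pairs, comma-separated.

[stock_sum: stock > 197]
sku=D61: ✓ → 165
sku=D25: ✗
sku=D89: ✗
sku=D26: ✗
sku=D69: ✓ → 65
sku=D98: ✗
sku=D58: ✓ → 19
sku=D85: ✓ → 17
sku=D30: ✗
stock_sum = 165 + 65 + 19 + 17 = 266
—
[stock_sum2: stock <= 107 AND supplier IN ('Initech', 'Soylent')]
sku=D61: ✗
sku=D25: ✗
sku=D89: ✗
sku=D26: ✗
sku=D69: ✗
sku=D98: ✓ → 310
sku=D58: ✗
sku=D85: ✗
sku=D30: ✗
stock_sum2 = 310

stock_sum=266, stock_sum2=310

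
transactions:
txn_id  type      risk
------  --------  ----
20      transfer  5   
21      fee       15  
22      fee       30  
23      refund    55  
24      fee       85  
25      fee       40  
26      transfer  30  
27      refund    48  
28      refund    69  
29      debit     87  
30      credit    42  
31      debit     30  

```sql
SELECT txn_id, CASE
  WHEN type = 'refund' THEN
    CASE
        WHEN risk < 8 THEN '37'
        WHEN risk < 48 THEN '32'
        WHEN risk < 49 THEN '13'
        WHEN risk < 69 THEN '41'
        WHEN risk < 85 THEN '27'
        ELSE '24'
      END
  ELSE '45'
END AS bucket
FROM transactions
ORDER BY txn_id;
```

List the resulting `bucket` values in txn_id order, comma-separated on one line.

45, 45, 45, 41, 45, 45, 45, 13, 27, 45, 45, 45

txn_id=20: type='transfer' → outer ELSE → 45
txn_id=21: type='fee' → outer ELSE → 45
txn_id=22: type='fee' → outer ELSE → 45
txn_id=23: type='refund' → inner[risk < 69] → 41
txn_id=24: type='fee' → outer ELSE → 45
txn_id=25: type='fee' → outer ELSE → 45
txn_id=26: type='transfer' → outer ELSE → 45
txn_id=27: type='refund' → inner[risk < 49] → 13
txn_id=28: type='refund' → inner[risk < 85] → 27
txn_id=29: type='debit' → outer ELSE → 45
txn_id=30: type='credit' → outer ELSE → 45
txn_id=31: type='debit' → outer ELSE → 45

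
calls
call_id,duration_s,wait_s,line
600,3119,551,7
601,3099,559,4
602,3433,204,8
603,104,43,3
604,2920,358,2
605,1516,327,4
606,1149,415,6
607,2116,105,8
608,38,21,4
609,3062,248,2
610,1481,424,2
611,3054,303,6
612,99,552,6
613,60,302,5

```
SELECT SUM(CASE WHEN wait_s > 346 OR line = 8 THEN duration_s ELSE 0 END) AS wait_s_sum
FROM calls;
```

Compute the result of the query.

17416

call_id=600: ✓ → 3119
call_id=601: ✓ → 3099
call_id=602: ✓ → 3433
call_id=603: ✗
call_id=604: ✓ → 2920
call_id=605: ✗
call_id=606: ✓ → 1149
call_id=607: ✓ → 2116
call_id=608: ✗
call_id=609: ✗
call_id=610: ✓ → 1481
call_id=611: ✗
call_id=612: ✓ → 99
call_id=613: ✗
wait_s_sum = 3119 + 3099 + 3433 + 2920 + 1149 + 2116 + 1481 + 99 = 17416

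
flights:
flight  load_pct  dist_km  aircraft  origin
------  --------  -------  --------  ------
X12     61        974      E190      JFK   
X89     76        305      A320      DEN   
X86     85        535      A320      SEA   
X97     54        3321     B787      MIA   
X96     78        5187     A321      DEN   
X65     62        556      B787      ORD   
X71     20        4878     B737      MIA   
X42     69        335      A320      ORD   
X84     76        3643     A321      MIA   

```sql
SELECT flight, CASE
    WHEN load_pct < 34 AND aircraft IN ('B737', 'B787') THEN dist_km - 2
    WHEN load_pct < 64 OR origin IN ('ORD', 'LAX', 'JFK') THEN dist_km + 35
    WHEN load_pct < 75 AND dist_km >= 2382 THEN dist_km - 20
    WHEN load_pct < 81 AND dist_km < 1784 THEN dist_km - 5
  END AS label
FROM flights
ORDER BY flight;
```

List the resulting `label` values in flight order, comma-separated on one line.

1009, 370, 591, 4876, NULL, NULL, 300, NULL, 3356

flight=X12: load_pct < 64 OR origin IN ('ORD', 'LAX', 'JFK') → 1009
flight=X42: load_pct < 64 OR origin IN ('ORD', 'LAX', 'JFK') → 370
flight=X65: load_pct < 64 OR origin IN ('ORD', 'LAX', 'JFK') → 591
flight=X71: load_pct < 34 AND aircraft IN ('B737', 'B787') → 4876
flight=X84: (no match → NULL) → NULL
flight=X86: (no match → NULL) → NULL
flight=X89: load_pct < 81 AND dist_km < 1784 → 300
flight=X96: (no match → NULL) → NULL
flight=X97: load_pct < 64 OR origin IN ('ORD', 'LAX', 'JFK') → 3356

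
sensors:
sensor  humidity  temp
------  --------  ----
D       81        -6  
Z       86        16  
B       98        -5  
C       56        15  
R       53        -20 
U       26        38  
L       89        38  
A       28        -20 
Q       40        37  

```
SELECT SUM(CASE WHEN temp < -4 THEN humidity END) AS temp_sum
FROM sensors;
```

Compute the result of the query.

260

sensor=D: ✓ → 81
sensor=Z: ✗
sensor=B: ✓ → 98
sensor=C: ✗
sensor=R: ✓ → 53
sensor=U: ✗
sensor=L: ✗
sensor=A: ✓ → 28
sensor=Q: ✗
temp_sum = 81 + 98 + 53 + 28 = 260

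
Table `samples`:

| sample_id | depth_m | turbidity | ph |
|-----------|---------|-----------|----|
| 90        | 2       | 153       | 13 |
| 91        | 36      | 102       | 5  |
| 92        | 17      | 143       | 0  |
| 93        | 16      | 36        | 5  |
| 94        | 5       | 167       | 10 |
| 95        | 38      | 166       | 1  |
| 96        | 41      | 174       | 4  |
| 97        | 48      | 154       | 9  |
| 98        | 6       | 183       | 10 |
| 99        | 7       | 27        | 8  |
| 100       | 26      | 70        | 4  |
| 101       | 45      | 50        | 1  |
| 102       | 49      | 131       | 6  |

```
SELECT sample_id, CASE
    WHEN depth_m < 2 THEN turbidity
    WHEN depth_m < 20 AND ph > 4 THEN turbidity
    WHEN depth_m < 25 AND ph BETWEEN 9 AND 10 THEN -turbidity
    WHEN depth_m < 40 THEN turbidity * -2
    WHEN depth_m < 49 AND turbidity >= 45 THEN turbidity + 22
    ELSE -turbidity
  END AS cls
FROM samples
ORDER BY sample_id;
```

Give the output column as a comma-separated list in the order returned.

153, -204, -286, 36, 167, -332, 196, 176, 183, 27, -140, 72, -131

sample_id=90: depth_m < 20 AND ph > 4 → 153
sample_id=91: depth_m < 40 → -204
sample_id=92: depth_m < 40 → -286
sample_id=93: depth_m < 20 AND ph > 4 → 36
sample_id=94: depth_m < 20 AND ph > 4 → 167
sample_id=95: depth_m < 40 → -332
sample_id=96: depth_m < 49 AND turbidity >= 45 → 196
sample_id=97: depth_m < 49 AND turbidity >= 45 → 176
sample_id=98: depth_m < 20 AND ph > 4 → 183
sample_id=99: depth_m < 20 AND ph > 4 → 27
sample_id=100: depth_m < 40 → -140
sample_id=101: depth_m < 49 AND turbidity >= 45 → 72
sample_id=102: ELSE → -131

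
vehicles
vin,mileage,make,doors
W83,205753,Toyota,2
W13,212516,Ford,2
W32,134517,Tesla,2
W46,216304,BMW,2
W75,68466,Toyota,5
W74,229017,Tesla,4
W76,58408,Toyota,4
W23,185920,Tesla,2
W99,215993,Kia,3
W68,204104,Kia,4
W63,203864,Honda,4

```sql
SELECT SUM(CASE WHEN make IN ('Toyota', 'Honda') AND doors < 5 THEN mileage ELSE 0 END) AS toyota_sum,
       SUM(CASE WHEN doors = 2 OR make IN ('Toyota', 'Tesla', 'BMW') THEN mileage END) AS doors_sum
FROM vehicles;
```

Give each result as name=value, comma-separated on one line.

[toyota_sum: make IN ('Toyota', 'Honda') AND doors < 5]
vin=W83: ✓ → 205753
vin=W13: ✗
vin=W32: ✗
vin=W46: ✗
vin=W75: ✗
vin=W74: ✗
vin=W76: ✓ → 58408
vin=W23: ✗
vin=W99: ✗
vin=W68: ✗
vin=W63: ✓ → 203864
toyota_sum = 205753 + 58408 + 203864 = 468025
—
[doors_sum: doors = 2 OR make IN ('Toyota', 'Tesla', 'BMW')]
vin=W83: ✓ → 205753
vin=W13: ✓ → 212516
vin=W32: ✓ → 134517
vin=W46: ✓ → 216304
vin=W75: ✓ → 68466
vin=W74: ✓ → 229017
vin=W76: ✓ → 58408
vin=W23: ✓ → 185920
vin=W99: ✗
vin=W68: ✗
vin=W63: ✗
doors_sum = 205753 + 212516 + 134517 + 216304 + 68466 + 229017 + 58408 + 185920 = 1310901

toyota_sum=468025, doors_sum=1310901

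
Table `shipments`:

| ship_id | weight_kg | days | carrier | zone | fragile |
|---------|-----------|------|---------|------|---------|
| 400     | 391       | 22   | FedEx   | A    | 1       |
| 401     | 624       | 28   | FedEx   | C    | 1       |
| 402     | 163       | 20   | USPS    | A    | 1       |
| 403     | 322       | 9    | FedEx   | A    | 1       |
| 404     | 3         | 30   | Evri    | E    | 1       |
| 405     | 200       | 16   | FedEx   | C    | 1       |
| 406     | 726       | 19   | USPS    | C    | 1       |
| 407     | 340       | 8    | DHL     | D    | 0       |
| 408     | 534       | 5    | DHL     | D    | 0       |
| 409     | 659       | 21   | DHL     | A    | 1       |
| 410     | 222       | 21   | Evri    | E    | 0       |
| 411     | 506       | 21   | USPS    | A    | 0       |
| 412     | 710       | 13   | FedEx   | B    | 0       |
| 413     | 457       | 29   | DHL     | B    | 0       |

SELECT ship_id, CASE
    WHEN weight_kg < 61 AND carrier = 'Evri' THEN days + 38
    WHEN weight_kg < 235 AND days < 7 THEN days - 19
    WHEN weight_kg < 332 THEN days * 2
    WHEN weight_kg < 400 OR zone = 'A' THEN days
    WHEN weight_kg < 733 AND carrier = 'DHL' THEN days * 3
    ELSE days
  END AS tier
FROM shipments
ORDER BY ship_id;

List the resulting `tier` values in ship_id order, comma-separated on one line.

ship_id=400: weight_kg < 400 OR zone = 'A' → 22
ship_id=401: ELSE → 28
ship_id=402: weight_kg < 332 → 40
ship_id=403: weight_kg < 332 → 18
ship_id=404: weight_kg < 61 AND carrier = 'Evri' → 68
ship_id=405: weight_kg < 332 → 32
ship_id=406: ELSE → 19
ship_id=407: weight_kg < 400 OR zone = 'A' → 8
ship_id=408: weight_kg < 733 AND carrier = 'DHL' → 15
ship_id=409: weight_kg < 400 OR zone = 'A' → 21
ship_id=410: weight_kg < 332 → 42
ship_id=411: weight_kg < 400 OR zone = 'A' → 21
ship_id=412: ELSE → 13
ship_id=413: weight_kg < 733 AND carrier = 'DHL' → 87

22, 28, 40, 18, 68, 32, 19, 8, 15, 21, 42, 21, 13, 87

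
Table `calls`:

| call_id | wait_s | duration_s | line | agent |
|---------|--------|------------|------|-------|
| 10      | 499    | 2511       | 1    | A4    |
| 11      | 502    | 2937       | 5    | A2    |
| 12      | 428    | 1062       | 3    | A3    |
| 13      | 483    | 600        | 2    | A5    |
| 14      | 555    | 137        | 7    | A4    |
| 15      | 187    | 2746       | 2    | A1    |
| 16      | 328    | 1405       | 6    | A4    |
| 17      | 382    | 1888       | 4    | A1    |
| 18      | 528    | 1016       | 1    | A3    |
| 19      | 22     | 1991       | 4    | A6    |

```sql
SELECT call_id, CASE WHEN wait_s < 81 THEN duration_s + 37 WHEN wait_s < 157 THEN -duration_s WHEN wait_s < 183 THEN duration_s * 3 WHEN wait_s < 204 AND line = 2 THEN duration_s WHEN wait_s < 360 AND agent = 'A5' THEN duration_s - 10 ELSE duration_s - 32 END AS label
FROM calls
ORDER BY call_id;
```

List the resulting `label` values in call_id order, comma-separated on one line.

call_id=10: ELSE → 2479
call_id=11: ELSE → 2905
call_id=12: ELSE → 1030
call_id=13: ELSE → 568
call_id=14: ELSE → 105
call_id=15: wait_s < 204 AND line = 2 → 2746
call_id=16: ELSE → 1373
call_id=17: ELSE → 1856
call_id=18: ELSE → 984
call_id=19: wait_s < 81 → 2028

2479, 2905, 1030, 568, 105, 2746, 1373, 1856, 984, 2028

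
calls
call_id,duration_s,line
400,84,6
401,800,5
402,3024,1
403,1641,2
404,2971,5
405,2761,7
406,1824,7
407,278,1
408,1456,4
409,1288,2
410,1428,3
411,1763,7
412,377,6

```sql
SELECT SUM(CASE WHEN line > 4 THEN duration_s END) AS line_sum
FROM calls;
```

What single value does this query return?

call_id=400: ✓ → 84
call_id=401: ✓ → 800
call_id=402: ✗
call_id=403: ✗
call_id=404: ✓ → 2971
call_id=405: ✓ → 2761
call_id=406: ✓ → 1824
call_id=407: ✗
call_id=408: ✗
call_id=409: ✗
call_id=410: ✗
call_id=411: ✓ → 1763
call_id=412: ✓ → 377
line_sum = 84 + 800 + 2971 + 2761 + 1824 + 1763 + 377 = 10580

10580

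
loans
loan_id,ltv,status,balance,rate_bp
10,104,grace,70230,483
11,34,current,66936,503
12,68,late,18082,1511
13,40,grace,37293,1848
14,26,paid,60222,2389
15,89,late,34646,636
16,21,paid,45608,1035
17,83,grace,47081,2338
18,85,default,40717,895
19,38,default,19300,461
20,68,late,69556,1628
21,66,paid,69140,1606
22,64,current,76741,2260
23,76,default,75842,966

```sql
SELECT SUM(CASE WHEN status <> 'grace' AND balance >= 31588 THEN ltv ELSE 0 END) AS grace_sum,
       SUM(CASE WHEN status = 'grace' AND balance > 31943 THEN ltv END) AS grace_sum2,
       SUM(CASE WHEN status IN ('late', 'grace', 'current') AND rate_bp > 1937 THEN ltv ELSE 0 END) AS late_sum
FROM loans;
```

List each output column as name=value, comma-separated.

grace_sum=529, grace_sum2=227, late_sum=147

[grace_sum: status <> 'grace' AND balance >= 31588]
loan_id=10: ✗
loan_id=11: ✓ → 34
loan_id=12: ✗
loan_id=13: ✗
loan_id=14: ✓ → 26
loan_id=15: ✓ → 89
loan_id=16: ✓ → 21
loan_id=17: ✗
loan_id=18: ✓ → 85
loan_id=19: ✗
loan_id=20: ✓ → 68
loan_id=21: ✓ → 66
loan_id=22: ✓ → 64
loan_id=23: ✓ → 76
grace_sum = 34 + 26 + 89 + 21 + 85 + 68 + 66 + 64 + 76 = 529
—
[grace_sum2: status = 'grace' AND balance > 31943]
loan_id=10: ✓ → 104
loan_id=11: ✗
loan_id=12: ✗
loan_id=13: ✓ → 40
loan_id=14: ✗
loan_id=15: ✗
loan_id=16: ✗
loan_id=17: ✓ → 83
loan_id=18: ✗
loan_id=19: ✗
loan_id=20: ✗
loan_id=21: ✗
loan_id=22: ✗
loan_id=23: ✗
grace_sum2 = 104 + 40 + 83 = 227
—
[late_sum: status IN ('late', 'grace', 'current') AND rate_bp > 1937]
loan_id=10: ✗
loan_id=11: ✗
loan_id=12: ✗
loan_id=13: ✗
loan_id=14: ✗
loan_id=15: ✗
loan_id=16: ✗
loan_id=17: ✓ → 83
loan_id=18: ✗
loan_id=19: ✗
loan_id=20: ✗
loan_id=21: ✗
loan_id=22: ✓ → 64
loan_id=23: ✗
late_sum = 83 + 64 = 147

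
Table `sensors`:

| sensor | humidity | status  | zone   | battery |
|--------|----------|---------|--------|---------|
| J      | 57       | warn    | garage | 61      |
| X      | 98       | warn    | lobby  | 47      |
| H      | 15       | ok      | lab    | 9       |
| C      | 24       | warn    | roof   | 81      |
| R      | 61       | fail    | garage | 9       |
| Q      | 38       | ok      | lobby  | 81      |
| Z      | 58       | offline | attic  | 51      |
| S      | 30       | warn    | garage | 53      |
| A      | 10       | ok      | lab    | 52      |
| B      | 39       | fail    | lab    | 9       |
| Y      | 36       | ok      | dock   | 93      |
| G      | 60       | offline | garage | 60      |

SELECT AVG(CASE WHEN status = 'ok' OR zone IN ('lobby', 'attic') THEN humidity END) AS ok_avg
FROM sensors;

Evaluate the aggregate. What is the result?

sensor=J: ✗
sensor=X: ✓ → 98
sensor=H: ✓ → 15
sensor=C: ✗
sensor=R: ✗
sensor=Q: ✓ → 38
sensor=Z: ✓ → 58
sensor=S: ✗
sensor=A: ✓ → 10
sensor=B: ✗
sensor=Y: ✓ → 36
sensor=G: ✗
ok_avg = (98 + 15 + 38 + 58 + 10 + 36) / 6 = 42.5

42.5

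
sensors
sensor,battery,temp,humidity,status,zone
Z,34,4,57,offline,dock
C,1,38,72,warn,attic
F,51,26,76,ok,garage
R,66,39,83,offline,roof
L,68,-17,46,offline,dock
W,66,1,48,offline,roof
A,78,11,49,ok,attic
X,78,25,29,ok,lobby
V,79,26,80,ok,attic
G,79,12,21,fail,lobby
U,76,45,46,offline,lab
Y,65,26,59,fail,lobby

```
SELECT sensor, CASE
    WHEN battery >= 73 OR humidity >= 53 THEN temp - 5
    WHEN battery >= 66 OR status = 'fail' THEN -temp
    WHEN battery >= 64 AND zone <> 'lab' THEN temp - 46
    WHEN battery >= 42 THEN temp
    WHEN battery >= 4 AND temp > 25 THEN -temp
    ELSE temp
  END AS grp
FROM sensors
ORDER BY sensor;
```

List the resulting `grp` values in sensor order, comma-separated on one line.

sensor=A: battery >= 73 OR humidity >= 53 → 6
sensor=C: battery >= 73 OR humidity >= 53 → 33
sensor=F: battery >= 73 OR humidity >= 53 → 21
sensor=G: battery >= 73 OR humidity >= 53 → 7
sensor=L: battery >= 66 OR status = 'fail' → 17
sensor=R: battery >= 73 OR humidity >= 53 → 34
sensor=U: battery >= 73 OR humidity >= 53 → 40
sensor=V: battery >= 73 OR humidity >= 53 → 21
sensor=W: battery >= 66 OR status = 'fail' → -1
sensor=X: battery >= 73 OR humidity >= 53 → 20
sensor=Y: battery >= 73 OR humidity >= 53 → 21
sensor=Z: battery >= 73 OR humidity >= 53 → -1

6, 33, 21, 7, 17, 34, 40, 21, -1, 20, 21, -1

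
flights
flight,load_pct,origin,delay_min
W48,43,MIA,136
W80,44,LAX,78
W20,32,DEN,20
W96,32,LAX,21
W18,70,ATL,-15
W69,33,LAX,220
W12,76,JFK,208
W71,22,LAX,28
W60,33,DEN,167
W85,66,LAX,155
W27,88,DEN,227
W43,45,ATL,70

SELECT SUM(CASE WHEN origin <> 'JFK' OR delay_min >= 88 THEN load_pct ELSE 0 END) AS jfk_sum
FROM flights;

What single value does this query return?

584

flight=W48: ✓ → 43
flight=W80: ✓ → 44
flight=W20: ✓ → 32
flight=W96: ✓ → 32
flight=W18: ✓ → 70
flight=W69: ✓ → 33
flight=W12: ✓ → 76
flight=W71: ✓ → 22
flight=W60: ✓ → 33
flight=W85: ✓ → 66
flight=W27: ✓ → 88
flight=W43: ✓ → 45
jfk_sum = 43 + 44 + 32 + 32 + 70 + 33 + 76 + 22 + 33 + 66 + 88 + 45 = 584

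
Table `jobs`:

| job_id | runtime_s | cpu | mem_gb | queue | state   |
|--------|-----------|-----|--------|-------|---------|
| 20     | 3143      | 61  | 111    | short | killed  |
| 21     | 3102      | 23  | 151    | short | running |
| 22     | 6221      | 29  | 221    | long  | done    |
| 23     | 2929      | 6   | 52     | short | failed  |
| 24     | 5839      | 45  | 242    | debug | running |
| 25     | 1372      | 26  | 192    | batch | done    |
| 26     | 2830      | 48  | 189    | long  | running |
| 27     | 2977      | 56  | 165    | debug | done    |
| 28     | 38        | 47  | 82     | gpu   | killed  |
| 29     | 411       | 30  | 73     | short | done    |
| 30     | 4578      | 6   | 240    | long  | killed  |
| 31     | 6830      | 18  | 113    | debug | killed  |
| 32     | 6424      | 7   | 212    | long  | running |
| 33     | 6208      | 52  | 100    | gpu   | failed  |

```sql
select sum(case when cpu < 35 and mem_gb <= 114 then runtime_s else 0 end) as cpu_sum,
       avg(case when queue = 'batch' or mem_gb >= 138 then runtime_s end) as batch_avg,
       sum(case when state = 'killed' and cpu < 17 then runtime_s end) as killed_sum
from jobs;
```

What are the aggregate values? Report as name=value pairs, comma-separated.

[cpu_sum: cpu < 35 and mem_gb <= 114]
job_id=20: ✗
job_id=21: ✗
job_id=22: ✗
job_id=23: ✓ → 2929
job_id=24: ✗
job_id=25: ✗
job_id=26: ✗
job_id=27: ✗
job_id=28: ✗
job_id=29: ✓ → 411
job_id=30: ✗
job_id=31: ✓ → 6830
job_id=32: ✗
job_id=33: ✗
cpu_sum = 2929 + 411 + 6830 = 10170
—
[batch_avg: queue = 'batch' or mem_gb >= 138]
job_id=20: ✗
job_id=21: ✓ → 3102
job_id=22: ✓ → 6221
job_id=23: ✗
job_id=24: ✓ → 5839
job_id=25: ✓ → 1372
job_id=26: ✓ → 2830
job_id=27: ✓ → 2977
job_id=28: ✗
job_id=29: ✗
job_id=30: ✓ → 4578
job_id=31: ✗
job_id=32: ✓ → 6424
job_id=33: ✗
batch_avg = (3102 + 6221 + 5839 + 1372 + 2830 + 2977 + 4578 + 6424) / 8 = 4167.875
—
[killed_sum: state = 'killed' and cpu < 17]
job_id=20: ✗
job_id=21: ✗
job_id=22: ✗
job_id=23: ✗
job_id=24: ✗
job_id=25: ✗
job_id=26: ✗
job_id=27: ✗
job_id=28: ✗
job_id=29: ✗
job_id=30: ✓ → 4578
job_id=31: ✗
job_id=32: ✗
job_id=33: ✗
killed_sum = 4578

cpu_sum=10170, batch_avg=4167.875, killed_sum=4578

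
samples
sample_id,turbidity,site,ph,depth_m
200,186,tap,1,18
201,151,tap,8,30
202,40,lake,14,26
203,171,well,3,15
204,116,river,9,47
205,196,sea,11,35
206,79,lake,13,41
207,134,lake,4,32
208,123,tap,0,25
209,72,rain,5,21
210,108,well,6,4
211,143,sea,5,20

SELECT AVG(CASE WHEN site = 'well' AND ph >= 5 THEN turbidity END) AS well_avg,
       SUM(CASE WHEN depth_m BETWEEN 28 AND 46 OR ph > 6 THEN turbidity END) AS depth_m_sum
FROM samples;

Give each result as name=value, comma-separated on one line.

[well_avg: site = 'well' AND ph >= 5]
sample_id=200: ✗
sample_id=201: ✗
sample_id=202: ✗
sample_id=203: ✗
sample_id=204: ✗
sample_id=205: ✗
sample_id=206: ✗
sample_id=207: ✗
sample_id=208: ✗
sample_id=209: ✗
sample_id=210: ✓ → 108
sample_id=211: ✗
well_avg = 108
—
[depth_m_sum: depth_m BETWEEN 28 AND 46 OR ph > 6]
sample_id=200: ✗
sample_id=201: ✓ → 151
sample_id=202: ✓ → 40
sample_id=203: ✗
sample_id=204: ✓ → 116
sample_id=205: ✓ → 196
sample_id=206: ✓ → 79
sample_id=207: ✓ → 134
sample_id=208: ✗
sample_id=209: ✗
sample_id=210: ✗
sample_id=211: ✗
depth_m_sum = 151 + 40 + 116 + 196 + 79 + 134 = 716

well_avg=108, depth_m_sum=716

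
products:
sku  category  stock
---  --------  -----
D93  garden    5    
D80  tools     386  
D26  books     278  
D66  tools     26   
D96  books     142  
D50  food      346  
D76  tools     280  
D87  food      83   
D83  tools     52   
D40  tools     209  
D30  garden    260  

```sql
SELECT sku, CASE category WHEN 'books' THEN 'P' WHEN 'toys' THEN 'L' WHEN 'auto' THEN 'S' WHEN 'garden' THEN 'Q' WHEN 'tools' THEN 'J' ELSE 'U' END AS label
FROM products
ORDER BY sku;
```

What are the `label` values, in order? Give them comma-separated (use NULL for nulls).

P, Q, J, U, J, J, J, J, U, Q, P

sku=D26: category='books' → P
sku=D30: category='garden' → Q
sku=D40: category='tools' → J
sku=D50: ELSE → U
sku=D66: category='tools' → J
sku=D76: category='tools' → J
sku=D80: category='tools' → J
sku=D83: category='tools' → J
sku=D87: ELSE → U
sku=D93: category='garden' → Q
sku=D96: category='books' → P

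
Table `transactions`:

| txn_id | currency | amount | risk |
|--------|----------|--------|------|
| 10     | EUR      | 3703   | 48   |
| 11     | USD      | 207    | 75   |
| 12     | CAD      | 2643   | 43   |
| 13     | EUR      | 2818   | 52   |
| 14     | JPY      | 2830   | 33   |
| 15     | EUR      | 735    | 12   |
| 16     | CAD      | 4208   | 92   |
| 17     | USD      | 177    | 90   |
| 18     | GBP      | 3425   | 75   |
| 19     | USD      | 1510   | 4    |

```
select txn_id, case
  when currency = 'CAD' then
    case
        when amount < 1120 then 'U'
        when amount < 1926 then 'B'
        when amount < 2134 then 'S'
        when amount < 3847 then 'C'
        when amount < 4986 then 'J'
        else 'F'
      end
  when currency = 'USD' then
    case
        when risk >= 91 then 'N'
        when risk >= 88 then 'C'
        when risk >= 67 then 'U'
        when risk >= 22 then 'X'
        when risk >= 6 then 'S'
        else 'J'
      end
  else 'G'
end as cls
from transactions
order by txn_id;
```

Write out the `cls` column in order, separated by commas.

G, U, C, G, G, G, J, C, G, J

txn_id=10: currency='EUR' → outer ELSE → G
txn_id=11: currency='USD' → inner[risk >= 67] → U
txn_id=12: currency='CAD' → inner[amount < 3847] → C
txn_id=13: currency='EUR' → outer ELSE → G
txn_id=14: currency='JPY' → outer ELSE → G
txn_id=15: currency='EUR' → outer ELSE → G
txn_id=16: currency='CAD' → inner[amount < 4986] → J
txn_id=17: currency='USD' → inner[risk >= 88] → C
txn_id=18: currency='GBP' → outer ELSE → G
txn_id=19: currency='USD' → inner[ELSE] → J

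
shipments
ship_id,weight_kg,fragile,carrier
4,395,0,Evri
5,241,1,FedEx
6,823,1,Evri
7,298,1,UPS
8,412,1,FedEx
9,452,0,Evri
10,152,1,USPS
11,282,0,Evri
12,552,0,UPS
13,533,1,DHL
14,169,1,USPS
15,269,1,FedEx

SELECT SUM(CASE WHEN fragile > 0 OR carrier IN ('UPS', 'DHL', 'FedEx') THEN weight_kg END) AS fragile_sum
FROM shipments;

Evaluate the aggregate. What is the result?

ship_id=4: ✗
ship_id=5: ✓ → 241
ship_id=6: ✓ → 823
ship_id=7: ✓ → 298
ship_id=8: ✓ → 412
ship_id=9: ✗
ship_id=10: ✓ → 152
ship_id=11: ✗
ship_id=12: ✓ → 552
ship_id=13: ✓ → 533
ship_id=14: ✓ → 169
ship_id=15: ✓ → 269
fragile_sum = 241 + 823 + 298 + 412 + 152 + 552 + 533 + 169 + 269 = 3449

3449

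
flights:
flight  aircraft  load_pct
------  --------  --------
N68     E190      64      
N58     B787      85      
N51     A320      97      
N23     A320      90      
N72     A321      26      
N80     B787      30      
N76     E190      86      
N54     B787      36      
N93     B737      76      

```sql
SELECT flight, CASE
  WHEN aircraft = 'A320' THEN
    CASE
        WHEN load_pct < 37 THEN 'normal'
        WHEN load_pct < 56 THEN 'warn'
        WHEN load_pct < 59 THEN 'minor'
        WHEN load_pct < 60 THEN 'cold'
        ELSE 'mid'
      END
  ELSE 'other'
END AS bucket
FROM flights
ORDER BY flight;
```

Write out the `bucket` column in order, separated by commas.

flight=N23: aircraft='A320' → inner[ELSE] → mid
flight=N51: aircraft='A320' → inner[ELSE] → mid
flight=N54: aircraft='B787' → outer ELSE → other
flight=N58: aircraft='B787' → outer ELSE → other
flight=N68: aircraft='E190' → outer ELSE → other
flight=N72: aircraft='A321' → outer ELSE → other
flight=N76: aircraft='E190' → outer ELSE → other
flight=N80: aircraft='B787' → outer ELSE → other
flight=N93: aircraft='B737' → outer ELSE → other

mid, mid, other, other, other, other, other, other, other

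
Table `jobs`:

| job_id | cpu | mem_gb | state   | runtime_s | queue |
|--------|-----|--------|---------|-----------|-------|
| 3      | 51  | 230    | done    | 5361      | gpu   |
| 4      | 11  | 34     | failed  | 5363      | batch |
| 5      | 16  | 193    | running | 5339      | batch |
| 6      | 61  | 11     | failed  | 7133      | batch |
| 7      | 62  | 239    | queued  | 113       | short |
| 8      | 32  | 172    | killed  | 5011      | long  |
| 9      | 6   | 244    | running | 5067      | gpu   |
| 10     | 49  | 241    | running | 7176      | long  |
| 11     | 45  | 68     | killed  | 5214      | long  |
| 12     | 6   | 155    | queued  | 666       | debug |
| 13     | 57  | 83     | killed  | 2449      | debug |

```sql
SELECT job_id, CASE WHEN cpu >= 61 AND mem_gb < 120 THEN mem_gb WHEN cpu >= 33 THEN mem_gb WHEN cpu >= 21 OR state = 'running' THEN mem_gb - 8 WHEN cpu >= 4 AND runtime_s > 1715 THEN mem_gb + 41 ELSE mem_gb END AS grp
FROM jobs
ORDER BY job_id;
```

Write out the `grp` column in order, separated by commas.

230, 75, 185, 11, 239, 164, 236, 241, 68, 155, 83

job_id=3: cpu >= 33 → 230
job_id=4: cpu >= 4 AND runtime_s > 1715 → 75
job_id=5: cpu >= 21 OR state = 'running' → 185
job_id=6: cpu >= 61 AND mem_gb < 120 → 11
job_id=7: cpu >= 33 → 239
job_id=8: cpu >= 21 OR state = 'running' → 164
job_id=9: cpu >= 21 OR state = 'running' → 236
job_id=10: cpu >= 33 → 241
job_id=11: cpu >= 33 → 68
job_id=12: ELSE → 155
job_id=13: cpu >= 33 → 83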